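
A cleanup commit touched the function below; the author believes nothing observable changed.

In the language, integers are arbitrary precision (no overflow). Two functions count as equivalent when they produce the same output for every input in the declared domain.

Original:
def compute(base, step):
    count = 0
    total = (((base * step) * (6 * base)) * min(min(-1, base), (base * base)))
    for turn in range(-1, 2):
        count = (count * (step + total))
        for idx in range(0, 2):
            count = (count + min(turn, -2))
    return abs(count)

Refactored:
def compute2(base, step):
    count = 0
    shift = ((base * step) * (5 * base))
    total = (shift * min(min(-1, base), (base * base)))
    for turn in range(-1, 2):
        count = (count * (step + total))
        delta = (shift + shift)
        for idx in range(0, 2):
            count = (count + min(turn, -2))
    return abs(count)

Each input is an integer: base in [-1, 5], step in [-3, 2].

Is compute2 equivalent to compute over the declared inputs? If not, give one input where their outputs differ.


Try base=-1, step=-3.
compute: count := 0 | total := 18 | iter turn=-1: | count := 0 | iter idx=0: | count := -2 | iter idx=1: | count := -4 | iter turn=0: | count := -60 | iter idx=0: | count := -62 | iter idx=1: | count := -64 | iter turn=1: | count := -960 | iter idx=0: | count := -962 | iter idx=1: | count := -964 | result 964
compute2: count := 0 | shift := -15 | total := 15 | iter turn=-1: | count := 0 | delta := -30 | iter idx=0: | count := -2 | iter idx=1: | count := -4 | iter turn=0: | count := -48 | delta := -30 | iter idx=0: | count := -50 | iter idx=1: | count := -52 | iter turn=1: | count := -624 | delta := -30 | iter idx=0: | count := -626 | iter idx=1: | count := -628 | result 628
964 against 628: the behavior changed.
verdict: not equivalent; witness: base=-1, step=-3


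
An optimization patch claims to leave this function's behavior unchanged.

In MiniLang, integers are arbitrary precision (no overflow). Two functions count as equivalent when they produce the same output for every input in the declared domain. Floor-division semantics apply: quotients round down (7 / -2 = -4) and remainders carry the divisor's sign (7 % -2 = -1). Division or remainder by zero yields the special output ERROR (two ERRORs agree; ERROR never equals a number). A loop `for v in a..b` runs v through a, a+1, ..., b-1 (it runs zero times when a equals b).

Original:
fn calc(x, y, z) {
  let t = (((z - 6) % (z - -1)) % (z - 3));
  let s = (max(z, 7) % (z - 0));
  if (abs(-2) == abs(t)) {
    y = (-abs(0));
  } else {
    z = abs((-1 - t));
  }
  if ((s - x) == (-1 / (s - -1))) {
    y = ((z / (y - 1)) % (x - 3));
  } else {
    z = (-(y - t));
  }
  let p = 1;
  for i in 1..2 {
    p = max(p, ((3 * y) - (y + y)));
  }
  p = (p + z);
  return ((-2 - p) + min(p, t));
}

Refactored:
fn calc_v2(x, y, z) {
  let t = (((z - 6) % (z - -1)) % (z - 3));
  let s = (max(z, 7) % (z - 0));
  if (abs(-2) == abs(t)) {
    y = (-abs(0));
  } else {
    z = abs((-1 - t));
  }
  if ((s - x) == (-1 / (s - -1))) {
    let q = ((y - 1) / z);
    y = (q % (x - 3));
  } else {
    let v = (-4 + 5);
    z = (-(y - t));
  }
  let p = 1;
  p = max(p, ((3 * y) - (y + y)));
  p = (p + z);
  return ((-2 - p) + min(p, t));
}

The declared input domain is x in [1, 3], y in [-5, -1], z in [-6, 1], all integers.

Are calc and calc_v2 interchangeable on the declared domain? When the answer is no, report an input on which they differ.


Try x=1, y=-5, z=1.
calc: t becomes -1; next s becomes 0; next (abs(-2) == abs(t)) evaluates to false; next z becomes 0; next ((s - x) == (-1 / (s - -1))) evaluates to true; next y becomes 0; next p becomes 1; next at i=1:; next p becomes 1; next p becomes 1; next final value -4
calc_v2: t becomes -1; next s becomes 0; next (abs(-2) == abs(t)) evaluates to false; next z becomes 0; next ((s - x) == (-1 / (s - -1))) evaluates to true; next hits division by zero so the output is ERROR
-4 vs ERROR — the two versions disagree here.
verdict: not equivalent; witness: x=1, y=-5, z=1


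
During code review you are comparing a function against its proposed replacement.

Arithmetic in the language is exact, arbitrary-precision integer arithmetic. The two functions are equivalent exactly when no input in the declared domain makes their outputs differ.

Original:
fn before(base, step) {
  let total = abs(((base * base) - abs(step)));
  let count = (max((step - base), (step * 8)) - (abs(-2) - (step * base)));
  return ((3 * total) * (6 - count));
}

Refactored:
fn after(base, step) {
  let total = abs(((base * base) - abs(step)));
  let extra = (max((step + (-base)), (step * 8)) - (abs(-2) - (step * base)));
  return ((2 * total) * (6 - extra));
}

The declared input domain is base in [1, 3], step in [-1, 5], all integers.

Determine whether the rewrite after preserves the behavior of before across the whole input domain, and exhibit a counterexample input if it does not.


Not equivalent: base=1, step=0 separates them (24 vs 16).
before: total becomes 1; next count becomes -2; next final value 24
after: total becomes 1; next extra becomes -2; next final value 16
verdict: not equivalent; witness: base=1, step=0


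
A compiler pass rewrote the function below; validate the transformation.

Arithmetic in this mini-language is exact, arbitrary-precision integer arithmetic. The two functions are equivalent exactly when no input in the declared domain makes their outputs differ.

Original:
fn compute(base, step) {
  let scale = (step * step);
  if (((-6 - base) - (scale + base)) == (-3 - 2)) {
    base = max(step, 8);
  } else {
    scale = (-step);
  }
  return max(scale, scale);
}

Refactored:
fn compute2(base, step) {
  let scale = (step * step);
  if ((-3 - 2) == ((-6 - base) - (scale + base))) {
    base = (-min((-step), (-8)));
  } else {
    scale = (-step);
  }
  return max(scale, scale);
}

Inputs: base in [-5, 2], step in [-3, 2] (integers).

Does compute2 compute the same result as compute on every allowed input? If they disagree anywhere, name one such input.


Behavior is preserved: although min/max/abs usage differs, the outputs never diverge.
As a probe, take base=-4, step=-2: compute runs scale=4, then (((-6 - base) - (scale + base)) == (-3 - 2)) is false, then scale=2, then returns 2; compute2 runs scale=4, then ((-3 - 2) == ((-6 - base) - (scale + base))) is false, then scale=2, then returns 2; both end at 2.
Sweeping the whole domain (48 inputs) finds no disagreement.
verdict: equivalent


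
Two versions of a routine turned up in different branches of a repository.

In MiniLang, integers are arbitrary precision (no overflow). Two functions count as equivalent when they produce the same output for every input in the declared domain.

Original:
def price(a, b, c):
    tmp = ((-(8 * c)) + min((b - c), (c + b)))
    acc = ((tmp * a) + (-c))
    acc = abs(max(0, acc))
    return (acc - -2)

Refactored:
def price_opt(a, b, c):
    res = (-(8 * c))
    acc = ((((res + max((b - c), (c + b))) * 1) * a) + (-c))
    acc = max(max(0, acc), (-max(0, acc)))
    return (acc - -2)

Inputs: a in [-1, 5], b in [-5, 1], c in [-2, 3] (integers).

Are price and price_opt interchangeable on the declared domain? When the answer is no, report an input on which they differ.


These are not equivalent — on a=-1, b=-5, c=1 the outputs split (15 vs 13).
price: tmp = -14; acc = 13; acc = 13; return 15
price_opt: res = -8; acc = 11; acc = 11; return 13
verdict: not equivalent; witness: a=-1, b=-5, c=1


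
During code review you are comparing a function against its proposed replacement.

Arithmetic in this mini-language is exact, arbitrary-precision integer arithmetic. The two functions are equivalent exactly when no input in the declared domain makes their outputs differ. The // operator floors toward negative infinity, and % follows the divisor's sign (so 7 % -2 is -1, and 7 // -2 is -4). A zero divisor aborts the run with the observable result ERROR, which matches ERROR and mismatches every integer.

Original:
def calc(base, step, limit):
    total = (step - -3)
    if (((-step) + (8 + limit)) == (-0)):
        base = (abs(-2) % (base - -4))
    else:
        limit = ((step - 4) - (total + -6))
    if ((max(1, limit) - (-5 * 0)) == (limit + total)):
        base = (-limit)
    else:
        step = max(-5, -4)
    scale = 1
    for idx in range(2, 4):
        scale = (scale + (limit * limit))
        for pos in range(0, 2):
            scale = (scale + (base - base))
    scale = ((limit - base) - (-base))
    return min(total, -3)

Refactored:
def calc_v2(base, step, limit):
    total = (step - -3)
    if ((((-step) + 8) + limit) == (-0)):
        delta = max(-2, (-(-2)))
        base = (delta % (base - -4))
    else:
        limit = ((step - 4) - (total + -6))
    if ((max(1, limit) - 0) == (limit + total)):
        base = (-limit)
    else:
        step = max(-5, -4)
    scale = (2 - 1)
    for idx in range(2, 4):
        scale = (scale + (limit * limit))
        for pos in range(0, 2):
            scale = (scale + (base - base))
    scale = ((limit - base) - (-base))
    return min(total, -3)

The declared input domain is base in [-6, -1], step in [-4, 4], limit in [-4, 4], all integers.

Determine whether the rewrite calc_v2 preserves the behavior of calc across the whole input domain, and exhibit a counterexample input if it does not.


Equivalent — the differences include local variable names differ, plus min/max/abs usage differs, plus statement counts differ, plus constant usage differs, plus arithmetic usage differs, yet no declared input distinguishes the two.
One worked example (base=-2, step=-2, limit=4) — calc: total = 1; (((-step) + (8 + limit)) == (-0)) -> false; limit = -1; ((max(1, limit) - (-5 * 0)) == (limit + total)) -> false; step = -4; scale = 1; [idx=2]; scale = 2; [pos=0]; scale = 2; [pos=1]; scale = 2; [idx=3]; scale = 3; [pos=0]; scale = 3; [pos=1]; scale = 3; scale = -1; return -3; calc_v2: total = 1; ((((-step) + 8) + limit) == (-0)) -> false; limit = -1; ((max(1, limit) - 0) == (limit + total)) -> false; step = -4; scale = 1; [idx=2]; scale = 2; [pos=0]; scale = 2; [pos=1]; scale = 2; [idx=3]; scale = 3; [pos=0]; scale = 3; [pos=1]; scale = 3; scale = -1; return -3; agreement on -3.
Every one of the 486 inputs gives matching results.
verdict: equivalent


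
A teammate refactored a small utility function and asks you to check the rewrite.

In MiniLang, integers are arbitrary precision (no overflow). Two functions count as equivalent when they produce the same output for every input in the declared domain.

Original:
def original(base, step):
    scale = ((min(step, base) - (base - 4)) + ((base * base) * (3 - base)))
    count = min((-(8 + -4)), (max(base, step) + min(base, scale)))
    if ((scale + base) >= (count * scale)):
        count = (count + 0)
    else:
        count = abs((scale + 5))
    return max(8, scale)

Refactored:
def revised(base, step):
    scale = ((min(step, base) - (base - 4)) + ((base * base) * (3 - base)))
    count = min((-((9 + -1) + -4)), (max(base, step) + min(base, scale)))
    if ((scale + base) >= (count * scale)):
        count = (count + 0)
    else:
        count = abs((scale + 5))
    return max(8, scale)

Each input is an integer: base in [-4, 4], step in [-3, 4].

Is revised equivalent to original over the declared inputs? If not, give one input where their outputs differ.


Reading the diff, among the changes: arithmetic usage differs; constant usage differs.
Spot check at base=1, step=4 — original: scale := 6 | count := -4 | ((scale + base) >= (count * scale)): true | count := -4 | result 8. revised: scale := 6 | count := -4 | ((scale + base) >= (count * scale)): true | count := -4 | result 8. Both give 8.
Across all 72 domain points the two functions coincide.
verdict: equivalent


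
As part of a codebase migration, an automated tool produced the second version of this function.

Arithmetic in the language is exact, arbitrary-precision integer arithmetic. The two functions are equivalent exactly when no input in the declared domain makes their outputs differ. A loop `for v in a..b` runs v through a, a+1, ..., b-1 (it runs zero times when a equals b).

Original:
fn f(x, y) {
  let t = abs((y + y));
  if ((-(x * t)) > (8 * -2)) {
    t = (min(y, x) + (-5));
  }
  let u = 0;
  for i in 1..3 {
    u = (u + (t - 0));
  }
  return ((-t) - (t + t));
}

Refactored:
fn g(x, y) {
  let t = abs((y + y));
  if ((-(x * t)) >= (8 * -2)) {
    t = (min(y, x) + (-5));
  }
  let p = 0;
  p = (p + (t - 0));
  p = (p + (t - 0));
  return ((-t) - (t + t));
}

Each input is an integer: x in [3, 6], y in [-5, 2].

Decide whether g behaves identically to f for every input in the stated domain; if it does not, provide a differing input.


The rewrite breaks on x=4, y=-2, where the results are -12 and 21.
f: t=4, then ((-(x * t)) > (8 * -2)) is false, then u=0, then (i=1), then u=4, then (i=2), then u=8, then returns -12
g: t=4, then ((-(x * t)) >= (8 * -2)) is true, then t=-7, then p=0, then p=-7, then p=-14, then returns 21
verdict: not equivalent; witness: x=4, y=-2


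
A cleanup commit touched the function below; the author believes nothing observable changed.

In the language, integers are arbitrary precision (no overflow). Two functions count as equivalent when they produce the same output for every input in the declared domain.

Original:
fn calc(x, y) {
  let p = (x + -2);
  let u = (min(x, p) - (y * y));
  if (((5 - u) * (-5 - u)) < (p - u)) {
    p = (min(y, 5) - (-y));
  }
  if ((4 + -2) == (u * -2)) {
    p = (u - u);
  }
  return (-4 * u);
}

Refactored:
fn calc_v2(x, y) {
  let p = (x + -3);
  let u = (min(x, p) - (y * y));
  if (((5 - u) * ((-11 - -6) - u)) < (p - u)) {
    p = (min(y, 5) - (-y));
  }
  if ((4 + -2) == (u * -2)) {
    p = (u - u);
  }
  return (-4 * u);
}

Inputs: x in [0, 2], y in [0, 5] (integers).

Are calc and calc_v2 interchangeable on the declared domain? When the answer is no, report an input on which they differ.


Try x=0, y=0.
calc: p=-2, then u=-2, then (((5 - u) * (-5 - u)) < (p - u)) is true, then p=0, then ((4 + -2) == (u * -2)) is false, then returns 8
calc_v2: p=-3, then u=-3, then (((5 - u) * ((-11 - -6) - u)) < (p - u)) is true, then p=0, then ((4 + -2) == (u * -2)) is false, then returns 12
8 vs 12 — the two versions disagree here.
verdict: not equivalent; witness: x=0, y=0


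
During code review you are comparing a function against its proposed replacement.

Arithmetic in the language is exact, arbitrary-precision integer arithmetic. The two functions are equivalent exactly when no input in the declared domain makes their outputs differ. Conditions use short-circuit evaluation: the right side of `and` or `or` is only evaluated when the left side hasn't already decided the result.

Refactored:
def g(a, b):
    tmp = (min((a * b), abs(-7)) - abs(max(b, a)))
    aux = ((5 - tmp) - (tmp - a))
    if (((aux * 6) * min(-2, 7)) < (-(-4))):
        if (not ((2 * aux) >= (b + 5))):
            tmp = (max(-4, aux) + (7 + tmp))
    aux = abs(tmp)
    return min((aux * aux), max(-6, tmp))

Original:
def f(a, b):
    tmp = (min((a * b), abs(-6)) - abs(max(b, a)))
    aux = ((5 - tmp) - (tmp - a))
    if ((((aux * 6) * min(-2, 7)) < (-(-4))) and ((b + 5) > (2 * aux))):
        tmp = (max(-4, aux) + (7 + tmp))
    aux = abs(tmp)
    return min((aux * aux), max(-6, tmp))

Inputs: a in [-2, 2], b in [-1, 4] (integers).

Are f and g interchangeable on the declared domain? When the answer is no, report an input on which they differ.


Take a=2, b=4.
f: tmp becomes 2; next aux becomes 3; next ((((aux * 6) * min(-2, 7)) < (-(-4))) and ((b + 5) > (2 * aux))) evaluates to true; next tmp becomes 12; next aux becomes 12; next final value 12
g: tmp becomes 3; next aux becomes 1; next (((aux * 6) * min(-2, 7)) < (-(-4))) evaluates to true; next (not ((2 * aux) >= (b + 5))) evaluates to true; next tmp becomes 11; next aux becomes 11; next final value 11
12 != 11, so the rewrite changes behavior.
verdict: not equivalent; witness: a=2, b=4


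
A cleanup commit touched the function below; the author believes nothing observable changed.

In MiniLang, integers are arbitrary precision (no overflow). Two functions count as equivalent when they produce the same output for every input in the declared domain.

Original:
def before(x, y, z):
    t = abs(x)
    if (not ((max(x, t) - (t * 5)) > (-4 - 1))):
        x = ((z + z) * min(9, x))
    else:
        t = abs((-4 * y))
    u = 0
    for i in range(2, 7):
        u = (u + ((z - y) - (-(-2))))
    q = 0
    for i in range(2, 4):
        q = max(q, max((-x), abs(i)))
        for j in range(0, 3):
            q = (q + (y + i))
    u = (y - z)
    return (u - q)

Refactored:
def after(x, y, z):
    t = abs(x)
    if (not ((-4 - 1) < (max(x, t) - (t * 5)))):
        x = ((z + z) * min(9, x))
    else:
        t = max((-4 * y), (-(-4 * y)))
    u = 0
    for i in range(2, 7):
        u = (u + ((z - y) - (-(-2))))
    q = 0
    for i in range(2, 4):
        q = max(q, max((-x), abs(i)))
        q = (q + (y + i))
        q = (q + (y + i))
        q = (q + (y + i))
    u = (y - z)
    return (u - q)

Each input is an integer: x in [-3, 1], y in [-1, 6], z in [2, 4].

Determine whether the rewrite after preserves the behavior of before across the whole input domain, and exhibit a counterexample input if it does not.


Behavior is preserved: although loop structure differs; statement counts differ; constant usage differs; min/max/abs usage differs; comparison usage differs; local variable names differ; arithmetic usage differs, the outputs never diverge.
One worked example (x=0, y=0, z=4) — before: t = 0; (not ((max(x, t) - (t * 5)) > (-4 - 1))) -> false; t = 0; u = 0; [i=2]; u = 2; [i=3]; u = 4; [i=4]; u = 6; [i=5]; u = 8; [i=6]; u = 10; q = 0; [i=2]; q = 2; [j=0]; q = 4; [j=1]; q = 6; [j=2]; q = 8; [i=3]; q = 8; [j=0]; q = 11; [j=1]; q = 14; [j=2]; q = 17; u = -4; return -21; after: t = 0; (not ((-4 - 1) < (max(x, t) - (t * 5)))) -> false; t = 0; u = 0; [i=2]; u = 2; [i=3]; u = 4; [i=4]; u = 6; [i=5]; u = 8; [i=6]; u = 10; q = 0; [i=2]; q = 2; q = 4; q = 6; q = 8; [i=3]; q = 8; q = 11; q = 14; q = 17; u = -4; return -21; agreement on -21.
An exhaustive pass over the 120 declared inputs shows identical outputs.
verdict: equivalent


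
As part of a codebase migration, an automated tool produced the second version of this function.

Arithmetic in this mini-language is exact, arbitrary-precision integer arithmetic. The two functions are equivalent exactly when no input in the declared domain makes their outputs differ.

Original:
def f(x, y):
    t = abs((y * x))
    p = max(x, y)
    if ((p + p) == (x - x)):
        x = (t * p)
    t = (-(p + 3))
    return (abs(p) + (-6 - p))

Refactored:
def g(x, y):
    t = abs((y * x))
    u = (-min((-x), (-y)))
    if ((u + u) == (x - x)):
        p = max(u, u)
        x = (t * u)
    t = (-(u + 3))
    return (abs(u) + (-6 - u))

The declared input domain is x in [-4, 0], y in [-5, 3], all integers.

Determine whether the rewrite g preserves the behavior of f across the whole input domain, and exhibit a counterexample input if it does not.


Differences: min/max/abs usage differs; statement counts differ; local variable names differ — yet all 45 inputs agree.
verdict: equivalent


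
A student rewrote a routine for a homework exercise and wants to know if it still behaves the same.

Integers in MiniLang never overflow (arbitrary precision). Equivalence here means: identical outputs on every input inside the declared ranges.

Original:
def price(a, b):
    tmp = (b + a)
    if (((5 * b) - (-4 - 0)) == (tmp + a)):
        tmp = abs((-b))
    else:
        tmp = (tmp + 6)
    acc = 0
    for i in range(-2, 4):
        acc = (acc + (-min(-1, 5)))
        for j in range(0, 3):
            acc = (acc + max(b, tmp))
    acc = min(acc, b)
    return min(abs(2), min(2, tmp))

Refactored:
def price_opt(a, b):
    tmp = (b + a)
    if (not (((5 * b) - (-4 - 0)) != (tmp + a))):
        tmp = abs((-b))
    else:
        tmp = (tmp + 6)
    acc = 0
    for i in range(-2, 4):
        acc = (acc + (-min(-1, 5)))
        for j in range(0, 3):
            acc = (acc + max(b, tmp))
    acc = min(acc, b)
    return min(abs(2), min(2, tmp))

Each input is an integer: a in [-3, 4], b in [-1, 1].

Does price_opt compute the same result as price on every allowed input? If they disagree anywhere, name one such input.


The two are interchangeable: comparison usage differs; and boolean connective usage differs, and every declared input agrees.
Tracing a=3, b=1: price: tmp becomes 4; next (((5 * b) - (-4 - 0)) == (tmp + a)) evaluates to false; next tmp becomes 10; next acc becomes 0; next at i=-2:; next acc becomes 1; next at j=0:; next acc becomes 11; next at j=1:; next acc becomes 21; next at j=2:; next acc becomes 31; next at i=-1:; next acc becomes 32; next at j=0:; next acc becomes 42; next at j=1:; next acc becomes 52; next at j=2:; next acc becomes 62; next at i=0:; next acc becomes 63; next at j=0:; next acc becomes 73; next at j=1:; next acc becomes 83; next at j=2:; next acc becomes 93; next at i=1:; next acc becomes 94; next at j=0:; next acc becomes 104; next at j=1:; next acc becomes 114; next at j=2:; next acc becomes 124; next at i=2:; next acc becomes 125; next at j=0:; next acc becomes 135; next at j=1:; next acc becomes 145; next at j=2:; next acc becomes 155; next at i=3:; next acc becomes 156; next at j=0:; next acc becomes 166; next at j=1:; next acc becomes 176; next at j=2:; next acc becomes 186; next acc becomes 1; next final value 2 | price_opt: tmp becomes 4; next (not (((5 * b) - (-4 - 0)) != (tmp + a))) evaluates to false; next tmp becomes 10; next acc becomes 0; next at i=-2:; next acc becomes 1; next at j=0:; next acc becomes 11; next at j=1:; next acc becomes 21; next at j=2:; next acc becomes 31; next at i=-1:; next acc becomes 32; next at j=0:; next acc becomes 42; next at j=1:; next acc becomes 52; next at j=2:; next acc becomes 62; next at i=0:; next acc becomes 63; next at j=0:; next acc becomes 73; next at j=1:; next acc becomes 83; next at j=2:; next acc becomes 93; next at i=1:; next acc becomes 94; next at j=0:; next acc becomes 104; next at j=1:; next acc becomes 114; next at j=2:; next acc becomes 124; next at i=2:; next acc becomes 125; next at j=0:; next acc becomes 135; next at j=1:; next acc becomes 145; next at j=2:; next acc becomes 155; next at i=3:; next acc becomes 156; next at j=0:; next acc becomes 166; next at j=1:; next acc becomes 176; next at j=2:; next acc becomes 186; next acc becomes 1; next final value 2 — matching result 2.
Sweeping the whole domain (24 inputs) finds no disagreement.
verdict: equivalent


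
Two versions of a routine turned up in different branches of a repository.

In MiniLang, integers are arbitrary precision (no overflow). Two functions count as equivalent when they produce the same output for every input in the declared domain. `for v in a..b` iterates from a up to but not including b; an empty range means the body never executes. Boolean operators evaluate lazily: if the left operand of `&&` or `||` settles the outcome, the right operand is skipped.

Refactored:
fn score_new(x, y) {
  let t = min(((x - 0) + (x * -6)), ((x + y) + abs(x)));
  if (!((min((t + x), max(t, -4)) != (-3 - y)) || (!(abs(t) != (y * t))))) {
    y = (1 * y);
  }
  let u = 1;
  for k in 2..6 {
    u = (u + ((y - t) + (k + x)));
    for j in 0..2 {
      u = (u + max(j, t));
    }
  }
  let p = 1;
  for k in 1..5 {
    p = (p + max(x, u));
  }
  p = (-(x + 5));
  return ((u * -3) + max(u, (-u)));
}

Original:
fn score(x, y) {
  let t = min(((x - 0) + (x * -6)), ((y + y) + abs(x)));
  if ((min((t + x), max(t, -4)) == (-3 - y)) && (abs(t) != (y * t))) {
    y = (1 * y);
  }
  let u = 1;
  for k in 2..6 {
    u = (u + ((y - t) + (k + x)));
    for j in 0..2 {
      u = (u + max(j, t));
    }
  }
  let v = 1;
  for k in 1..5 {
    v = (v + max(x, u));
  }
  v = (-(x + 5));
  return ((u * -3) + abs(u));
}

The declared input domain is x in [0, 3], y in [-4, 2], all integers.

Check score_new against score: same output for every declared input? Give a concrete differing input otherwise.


There is a counterexample at x=0, y=-4: -70 on one side, -38 on the other.
score: t = -8; ((min((t + x), max(t, -4)) == (-3 - y)) && (abs(t) != (y * t))) -> false; u = 1; [k=2]; u = 7; [j=0]; u = 7; [j=1]; u = 8; [k=3]; u = 15; [j=0]; u = 15; [j=1]; u = 16; [k=4]; u = 24; [j=0]; u = 24; [j=1]; u = 25; [k=5]; u = 34; [j=0]; u = 34; [j=1]; u = 35; v = 1; [k=1]; v = 36; [k=2]; v = 71; [k=3]; v = 106; [k=4]; v = 141; v = -5; return -70
score_new: t = -4; (!((min((t + x), max(t, -4)) != (-3 - y)) || (!(abs(t) != (y * t))))) -> false; u = 1; [k=2]; u = 3; [j=0]; u = 3; [j=1]; u = 4; [k=3]; u = 7; [j=0]; u = 7; [j=1]; u = 8; [k=4]; u = 12; [j=0]; u = 12; [j=1]; u = 13; [k=5]; u = 18; [j=0]; u = 18; [j=1]; u = 19; p = 1; [k=1]; p = 20; [k=2]; p = 39; [k=3]; p = 58; [k=4]; p = 77; p = -5; return -38
verdict: not equivalent; witness: x=0, y=-4


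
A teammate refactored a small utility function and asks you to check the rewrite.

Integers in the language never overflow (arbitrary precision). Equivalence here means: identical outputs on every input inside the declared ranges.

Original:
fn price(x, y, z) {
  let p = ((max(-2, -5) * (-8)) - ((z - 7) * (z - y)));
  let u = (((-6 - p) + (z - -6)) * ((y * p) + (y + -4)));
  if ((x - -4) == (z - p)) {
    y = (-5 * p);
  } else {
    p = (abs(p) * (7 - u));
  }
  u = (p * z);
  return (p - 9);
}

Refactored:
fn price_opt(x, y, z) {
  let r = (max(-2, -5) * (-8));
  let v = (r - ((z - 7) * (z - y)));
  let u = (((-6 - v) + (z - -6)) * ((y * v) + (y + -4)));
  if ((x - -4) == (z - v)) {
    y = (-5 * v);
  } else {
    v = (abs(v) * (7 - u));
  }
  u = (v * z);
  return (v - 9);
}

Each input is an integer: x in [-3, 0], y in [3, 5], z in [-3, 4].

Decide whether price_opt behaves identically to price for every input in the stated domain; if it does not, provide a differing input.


This is a faithful refactor — statement counts differ; also local variable names differ, but the computed results match everywhere.
As a probe, take x=0, y=3, z=-2: price runs p = -29; u = -2376; ((x - -4) == (z - p)) -> false; p = 69107; u = -138214; return 69098; price_opt runs r = 16; v = -29; u = -2376; ((x - -4) == (z - v)) -> false; v = 69107; u = -138214; return 69098; both end at 69098.
Checked all 96 inputs in the declared domain: the outputs agree on every one.
verdict: equivalent


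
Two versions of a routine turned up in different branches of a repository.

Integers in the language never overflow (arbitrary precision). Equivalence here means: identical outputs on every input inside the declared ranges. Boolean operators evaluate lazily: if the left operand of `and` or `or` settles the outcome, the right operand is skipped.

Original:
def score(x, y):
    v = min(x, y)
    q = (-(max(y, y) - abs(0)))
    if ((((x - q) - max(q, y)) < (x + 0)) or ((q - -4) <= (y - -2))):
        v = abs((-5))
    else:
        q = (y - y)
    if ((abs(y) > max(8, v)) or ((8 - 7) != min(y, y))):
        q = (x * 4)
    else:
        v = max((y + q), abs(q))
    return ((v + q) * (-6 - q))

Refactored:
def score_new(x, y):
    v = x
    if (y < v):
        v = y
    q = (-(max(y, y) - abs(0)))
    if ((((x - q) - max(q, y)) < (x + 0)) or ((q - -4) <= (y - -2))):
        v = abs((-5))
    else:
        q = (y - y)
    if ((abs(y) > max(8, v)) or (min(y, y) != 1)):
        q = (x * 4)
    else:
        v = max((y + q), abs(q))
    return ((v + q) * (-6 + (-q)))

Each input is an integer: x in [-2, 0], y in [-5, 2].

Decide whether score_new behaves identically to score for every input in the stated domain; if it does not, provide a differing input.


Side by side, the visible changes include: min/max/abs usage differs, and branching structure differs, and arithmetic usage differs, and constant usage differs, and statement counts differ, and comparison usage differs.
Spot check at x=-2, y=-4 — score: v = -4; q = 4; ((((x - q) - max(q, y)) < (x + 0)) or ((q - -4) <= (y - -2))) -> true; v = 5; ((abs(y) > max(8, v)) or ((8 - 7) != min(y, y))) -> true; q = -8; return -6. score_new: v = -2; (y < v) -> true; v = -4; q = 4; ((((x - q) - max(q, y)) < (x + 0)) or ((q - -4) <= (y - -2))) -> true; v = 5; ((abs(y) > max(8, v)) or (min(y, y) != 1)) -> true; q = -8; return -6. Both give -6.
Sweeping the whole domain (24 inputs) finds no disagreement.
verdict: equivalent


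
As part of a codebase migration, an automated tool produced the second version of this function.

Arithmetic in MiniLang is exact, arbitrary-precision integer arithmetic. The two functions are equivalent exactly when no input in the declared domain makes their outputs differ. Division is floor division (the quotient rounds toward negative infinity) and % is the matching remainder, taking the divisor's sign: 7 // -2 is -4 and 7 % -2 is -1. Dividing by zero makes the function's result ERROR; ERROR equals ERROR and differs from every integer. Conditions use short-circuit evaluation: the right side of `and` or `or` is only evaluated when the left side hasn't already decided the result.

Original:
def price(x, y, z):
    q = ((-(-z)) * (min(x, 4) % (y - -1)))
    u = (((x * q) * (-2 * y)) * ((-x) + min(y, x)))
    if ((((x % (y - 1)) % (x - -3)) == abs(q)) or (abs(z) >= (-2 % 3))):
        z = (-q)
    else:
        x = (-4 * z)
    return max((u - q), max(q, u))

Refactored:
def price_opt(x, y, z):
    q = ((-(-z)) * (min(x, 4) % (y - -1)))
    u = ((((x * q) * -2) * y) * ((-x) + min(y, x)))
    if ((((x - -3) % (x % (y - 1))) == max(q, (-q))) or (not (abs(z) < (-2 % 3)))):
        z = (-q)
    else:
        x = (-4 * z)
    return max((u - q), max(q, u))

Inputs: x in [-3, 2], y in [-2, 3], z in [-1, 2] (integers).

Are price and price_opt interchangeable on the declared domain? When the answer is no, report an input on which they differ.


Run the pair on x=-3, y=3, z=-1.
price: q becomes -1; next u becomes 0; next hits division by zero so the output is ERROR
price_opt: q becomes -1; next u becomes 0; next ((((x - -3) % (x % (y - 1))) == max(q, (-q))) or (not (abs(z) < (-2 % 3)))) evaluates to true; next z becomes 1; next final value 1
ERROR and 1 differ, so these are not the same function on this domain.
verdict: not equivalent; witness: x=-3, y=3, z=-1


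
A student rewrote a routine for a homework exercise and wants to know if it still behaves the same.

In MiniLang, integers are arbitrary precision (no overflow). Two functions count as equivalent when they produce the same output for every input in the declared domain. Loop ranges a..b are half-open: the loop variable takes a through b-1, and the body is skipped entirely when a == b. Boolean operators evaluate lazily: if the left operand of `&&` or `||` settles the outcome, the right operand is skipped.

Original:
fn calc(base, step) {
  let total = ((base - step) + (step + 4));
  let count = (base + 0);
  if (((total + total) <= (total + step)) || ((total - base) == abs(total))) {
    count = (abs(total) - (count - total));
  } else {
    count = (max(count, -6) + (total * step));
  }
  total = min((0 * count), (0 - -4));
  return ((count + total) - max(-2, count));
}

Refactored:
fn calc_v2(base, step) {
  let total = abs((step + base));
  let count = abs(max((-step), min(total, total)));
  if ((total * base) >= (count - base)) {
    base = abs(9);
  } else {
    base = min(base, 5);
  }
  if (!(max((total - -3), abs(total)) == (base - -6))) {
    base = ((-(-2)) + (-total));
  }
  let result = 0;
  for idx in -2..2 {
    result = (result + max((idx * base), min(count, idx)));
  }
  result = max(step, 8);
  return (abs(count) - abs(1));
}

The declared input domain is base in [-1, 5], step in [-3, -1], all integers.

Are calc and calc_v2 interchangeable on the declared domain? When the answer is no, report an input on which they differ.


Try base=-1, step=-3.
calc: total becomes 3; next count becomes -1; next (((total + total) <= (total + step)) || ((total - base) == abs(total))) evaluates to false; next count becomes -10; next total becomes 0; next final value -8
calc_v2: total becomes 4; next count becomes 4; next ((total * base) >= (count - base)) evaluates to false; next base becomes -1; next (!(max((total - -3), abs(total)) == (base - -6))) evaluates to true; next base becomes -2; next result becomes 0; next at idx=-2:; next result becomes 4; next at idx=-1:; next result becomes 6; next at idx=0:; next result becomes 6; next at idx=1:; next result becomes 7; next result becomes 8; next final value 3
-8 and 3 differ, so these are not the same function on this domain.
verdict: not equivalent; witness: base=-1, step=-3


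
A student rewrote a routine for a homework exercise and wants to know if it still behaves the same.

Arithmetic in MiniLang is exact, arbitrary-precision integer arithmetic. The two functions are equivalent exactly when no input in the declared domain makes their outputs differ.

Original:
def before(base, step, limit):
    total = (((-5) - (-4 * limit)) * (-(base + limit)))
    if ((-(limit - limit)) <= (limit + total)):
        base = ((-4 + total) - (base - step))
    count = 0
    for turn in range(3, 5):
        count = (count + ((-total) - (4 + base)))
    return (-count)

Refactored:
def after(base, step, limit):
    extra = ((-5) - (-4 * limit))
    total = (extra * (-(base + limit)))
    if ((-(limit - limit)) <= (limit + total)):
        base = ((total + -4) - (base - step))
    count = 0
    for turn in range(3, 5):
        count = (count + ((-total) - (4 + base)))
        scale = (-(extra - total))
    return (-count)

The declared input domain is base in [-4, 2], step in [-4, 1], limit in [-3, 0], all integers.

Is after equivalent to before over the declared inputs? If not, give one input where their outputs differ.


Behavior is preserved: although statement counts differ, arithmetic usage differs, local variable names differ, the outputs never diverge.
Spot check at base=-4, step=-3, limit=-2 — before: total := -78 | ((-(limit - limit)) <= (limit + total)): false | count := 0 | iter turn=3: | count := 78 | iter turn=4: | count := 156 | result -156. after: extra := -13 | total := -78 | ((-(limit - limit)) <= (limit + total)): false | count := 0 | iter turn=3: | count := 78 | scale := -65 | iter turn=4: | count := 156 | scale := -65 | result -156. Both give -156.
An exhaustive pass over the 168 declared inputs shows identical outputs.
verdict: equivalent


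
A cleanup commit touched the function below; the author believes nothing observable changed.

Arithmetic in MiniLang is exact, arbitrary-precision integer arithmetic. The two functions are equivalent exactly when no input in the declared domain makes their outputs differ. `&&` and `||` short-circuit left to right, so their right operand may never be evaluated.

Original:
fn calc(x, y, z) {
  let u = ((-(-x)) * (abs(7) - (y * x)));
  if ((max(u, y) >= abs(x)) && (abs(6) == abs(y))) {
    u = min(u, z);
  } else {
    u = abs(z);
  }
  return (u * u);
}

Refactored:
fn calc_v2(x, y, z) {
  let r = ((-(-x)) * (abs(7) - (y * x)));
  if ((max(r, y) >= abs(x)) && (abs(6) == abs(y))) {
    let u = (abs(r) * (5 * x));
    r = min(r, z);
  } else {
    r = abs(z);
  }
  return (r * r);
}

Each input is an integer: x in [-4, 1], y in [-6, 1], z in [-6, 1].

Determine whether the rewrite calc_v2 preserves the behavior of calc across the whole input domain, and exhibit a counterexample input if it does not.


The two are interchangeable: constant usage differs, local variable names differ, min/max/abs usage differs, statement counts differ, arithmetic usage differs, and every declared input agrees.
Tracing x=-3, y=0, z=-5: calc: u becomes -21; next ((max(u, y) >= abs(x)) && (abs(6) == abs(y))) evaluates to false; next u becomes 5; next final value 25 | calc_v2: r becomes -21; next ((max(r, y) >= abs(x)) && (abs(6) == abs(y))) evaluates to false; next r becomes 5; next final value 25 — matching result 25.
An exhaustive pass over the 384 declared inputs shows identical outputs.
verdict: equivalent


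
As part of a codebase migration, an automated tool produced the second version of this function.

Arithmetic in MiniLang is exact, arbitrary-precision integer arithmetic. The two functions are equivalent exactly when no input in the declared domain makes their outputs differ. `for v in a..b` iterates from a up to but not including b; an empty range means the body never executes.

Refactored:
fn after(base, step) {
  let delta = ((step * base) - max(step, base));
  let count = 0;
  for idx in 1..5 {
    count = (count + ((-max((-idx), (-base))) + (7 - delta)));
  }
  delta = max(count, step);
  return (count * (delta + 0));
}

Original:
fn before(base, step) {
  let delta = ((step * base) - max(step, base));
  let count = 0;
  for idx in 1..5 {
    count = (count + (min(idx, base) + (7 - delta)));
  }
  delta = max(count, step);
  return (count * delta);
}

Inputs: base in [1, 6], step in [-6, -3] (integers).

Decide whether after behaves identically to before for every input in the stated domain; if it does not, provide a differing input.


Comparing the listings, the differences include: constant usage differs, and min/max/abs usage differs, and arithmetic usage differs.
Tracing base=5, step=-5: before: delta = -30; count = 0; [idx=1]; count = 38; [idx=2]; count = 77; [idx=3]; count = 117; [idx=4]; count = 158; delta = 158; return 24964 | after: delta = -30; count = 0; [idx=1]; count = 38; [idx=2]; count = 77; [idx=3]; count = 117; [idx=4]; count = 158; delta = 158; return 24964 — matching result 24964.
An exhaustive pass over the 24 declared inputs shows identical outputs.
verdict: equivalent


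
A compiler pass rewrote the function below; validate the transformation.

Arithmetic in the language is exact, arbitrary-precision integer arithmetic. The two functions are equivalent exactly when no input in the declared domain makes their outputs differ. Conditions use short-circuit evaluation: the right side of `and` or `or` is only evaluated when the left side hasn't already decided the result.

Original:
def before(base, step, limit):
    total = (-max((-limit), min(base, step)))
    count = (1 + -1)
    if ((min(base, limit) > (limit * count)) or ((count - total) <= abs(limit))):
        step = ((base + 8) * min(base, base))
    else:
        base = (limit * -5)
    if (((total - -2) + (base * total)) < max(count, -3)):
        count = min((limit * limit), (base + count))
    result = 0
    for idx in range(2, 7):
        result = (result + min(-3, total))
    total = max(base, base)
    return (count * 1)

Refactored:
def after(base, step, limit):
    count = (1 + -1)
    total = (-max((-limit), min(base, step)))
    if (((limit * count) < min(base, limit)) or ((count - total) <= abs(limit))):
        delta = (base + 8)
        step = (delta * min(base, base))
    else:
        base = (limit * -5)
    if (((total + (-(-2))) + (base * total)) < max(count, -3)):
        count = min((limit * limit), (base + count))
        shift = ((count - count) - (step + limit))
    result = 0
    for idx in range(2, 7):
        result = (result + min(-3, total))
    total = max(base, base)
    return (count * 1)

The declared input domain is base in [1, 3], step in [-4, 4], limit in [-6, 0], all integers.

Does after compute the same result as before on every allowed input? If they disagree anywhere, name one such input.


This is a faithful refactor — comparison usage differs; also arithmetic usage differs; also statement counts differ; also local variable names differ, but the computed results match everywhere.
As a probe, take base=1, step=-1, limit=-4: before runs total := -4 | count := 0 | ((min(base, limit) > (limit * count)) or ((count - total) <= abs(limit))): true | step := 9 | (((total - -2) + (base * total)) < max(count, -3)): true | count := 1 | result := 0 | iter idx=2: | result := -4 | iter idx=3: | result := -8 | iter idx=4: | result := -12 | iter idx=5: | result := -16 | iter idx=6: | result := -20 | total := 1 | result 1; after runs count := 0 | total := -4 | (((limit * count) < min(base, limit)) or ((count - total) <= abs(limit))): true | delta := 9 | step := 9 | (((total + (-(-2))) + (base * total)) < max(count, -3)): true | count := 1 | shift := -5 | result := 0 | iter idx=2: | result := -4 | iter idx=3: | result := -8 | iter idx=4: | result := -12 | iter idx=5: | result := -16 | iter idx=6: | result := -20 | total := 1 | result 1; both end at 1.
Sweeping the whole domain (189 inputs) finds no disagreement.
verdict: equivalent
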